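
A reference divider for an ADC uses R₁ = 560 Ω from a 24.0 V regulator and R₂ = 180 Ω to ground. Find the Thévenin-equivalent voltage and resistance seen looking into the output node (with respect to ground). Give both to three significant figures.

V_th is the open-circuit tap voltage: 24.0 × 180/(560 + 180) = 5.84 V.
With the supply zeroed, R₁ and R₂ appear in parallel from the tap: R_th = R₁‖R₂ = (560 × 180)/740.0 = 136 Ω.

V_th = 5.84 V, R_th = 136 Ω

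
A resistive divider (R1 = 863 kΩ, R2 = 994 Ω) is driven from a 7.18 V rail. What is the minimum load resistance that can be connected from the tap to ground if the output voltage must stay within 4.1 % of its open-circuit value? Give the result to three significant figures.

R_L(min) ≈ 23.2 kΩ

Output resistance R_th = R1‖R2 = (863000 × 994)/864000 = 992.9 Ω.
The fractional drop is R_th/(R_th + R_L); requiring this ≤ 0.0410 gives R_L ≥ R_th(1/0.0410 − 1) = 992.9 × 23.39 = 23.2 kΩ.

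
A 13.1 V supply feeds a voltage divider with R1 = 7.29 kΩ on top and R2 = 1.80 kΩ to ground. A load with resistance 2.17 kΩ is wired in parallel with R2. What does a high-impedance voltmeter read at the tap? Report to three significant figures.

V_out ≈ 1.56 V

The load sits in parallel with R2: R2‖R_L = (1.80 × 2.17) / (1.80 + 2.17) = 0.9839 kΩ.
V_out = 13.1 × 0.9839 / (7.29 + 0.9839) = 13.1 × 0.9839/8.274 = 1.56 V.
(Unloaded it would have been 2.59 V.)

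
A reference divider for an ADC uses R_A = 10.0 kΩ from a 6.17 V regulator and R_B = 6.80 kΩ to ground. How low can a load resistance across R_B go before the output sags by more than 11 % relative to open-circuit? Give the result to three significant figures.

Output resistance R_th = R_A‖R_B = (10.0 × 6.80)/16.80 = 4.048 kΩ.
The fractional drop is R_th/(R_th + R_L); requiring this ≤ 0.110 gives R_L ≥ R_th(1/0.110 − 1) = 4.048 × 8.091 = 32.7 kΩ.

R_L(min) ≈ 32.7 kΩ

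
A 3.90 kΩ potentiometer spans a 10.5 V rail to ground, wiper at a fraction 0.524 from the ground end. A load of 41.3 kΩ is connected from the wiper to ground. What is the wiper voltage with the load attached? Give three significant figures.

V ≈ 5.38 V

The wiper splits the pot into (1−α)R = 1.856 kΩ above and αR = 2.044 kΩ below.
Lower section ‖ load = 1.947 kΩ.
V_wiper = 10.5 × 1.947/(1.856 + 1.947) = 5.38 V.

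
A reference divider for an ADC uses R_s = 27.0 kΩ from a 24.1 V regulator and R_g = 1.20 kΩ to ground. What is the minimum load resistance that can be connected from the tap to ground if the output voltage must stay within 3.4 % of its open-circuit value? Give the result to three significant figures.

Output resistance R_th = R_s‖R_g = (27.0 × 1.20)/28.20 = 1.149 kΩ.
The fractional drop is R_th/(R_th + R_L); requiring this ≤ 0.0340 gives R_L ≥ R_th(1/0.0340 − 1) = 1.149 × 28.41 = 32.6 kΩ.

R_L(min) ≈ 32.6 kΩ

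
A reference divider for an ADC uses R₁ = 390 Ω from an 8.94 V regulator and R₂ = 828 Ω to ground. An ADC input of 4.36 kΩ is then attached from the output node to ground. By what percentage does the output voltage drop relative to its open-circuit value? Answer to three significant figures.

5.73 %

The divider's output (Thévenin) resistance is R₁‖R₂ = 265.1 Ω.
Fractional drop under load = R_th/(R_th + R_L) = 265.1 / (265.1 + 4360) = 0.05732.
So the output falls by 5.73 %.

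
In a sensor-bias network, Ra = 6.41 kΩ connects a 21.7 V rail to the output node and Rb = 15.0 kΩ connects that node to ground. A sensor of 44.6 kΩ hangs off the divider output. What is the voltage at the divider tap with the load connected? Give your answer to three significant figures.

The load sits in parallel with Rb: Rb‖R_L = (15.0 × 44.6) / (15.0 + 44.6) = 11.22 kΩ.
V_out = 21.7 × 11.22 / (6.41 + 11.22) = 21.7 × 11.22/17.63 = 13.8 V.

V_out ≈ 13.8 V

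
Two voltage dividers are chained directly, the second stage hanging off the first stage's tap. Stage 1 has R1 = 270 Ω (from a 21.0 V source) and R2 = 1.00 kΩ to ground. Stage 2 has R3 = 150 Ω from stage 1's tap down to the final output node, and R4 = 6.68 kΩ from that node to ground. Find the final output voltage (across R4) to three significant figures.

Stage 2 presents R3+R4 = 6830 Ω as a load on stage 1's tap.
Stage 1's lower leg becomes R2‖(R3+R4) = 872.3 Ω, so V_mid = 21.0 × 872.3/1142 = 16.04 V.
Stage 2 is itself unloaded: V_out = V_mid × R4/(R3+R4) = 16.04 × 6680/6830 = 15.7 V.

V_out ≈ 15.7 V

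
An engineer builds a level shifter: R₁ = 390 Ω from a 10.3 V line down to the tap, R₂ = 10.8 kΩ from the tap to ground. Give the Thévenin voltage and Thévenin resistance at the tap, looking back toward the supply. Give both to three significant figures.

V_th is the open-circuit tap voltage: 10.3 × 10800/(390 + 10800) = 9.94 V.
With the supply zeroed, R₁ and R₂ appear in parallel from the tap: R_th = R₁‖R₂ = (390 × 10800)/11190 = 376 Ω.

V_th = 9.94 V, R_th = 376 Ω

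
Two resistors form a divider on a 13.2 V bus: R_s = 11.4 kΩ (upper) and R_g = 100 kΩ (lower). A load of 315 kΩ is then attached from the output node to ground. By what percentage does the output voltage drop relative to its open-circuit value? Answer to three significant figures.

The divider's output (Thévenin) resistance is R_s‖R_g = 10.23 kΩ.
Fractional drop under load = R_th/(R_th + R_L) = 10.23 / (10.23 + 315) = 0.03146.
So the output falls by 3.15 %.

3.15 %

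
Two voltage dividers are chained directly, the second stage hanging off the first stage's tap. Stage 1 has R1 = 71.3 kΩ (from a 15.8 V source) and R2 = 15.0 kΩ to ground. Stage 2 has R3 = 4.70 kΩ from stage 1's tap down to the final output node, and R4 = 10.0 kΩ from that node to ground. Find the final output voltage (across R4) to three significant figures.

V_out ≈ 1.01 V

Stage 2 presents R3+R4 = 14.70 kΩ as a load on stage 1's tap.
Stage 1's lower leg becomes R2‖(R3+R4) = 7.424 kΩ, so V_mid = 15.8 × 7.424/78.72 = 1.490 V.
Stage 2 is itself unloaded: V_out = V_mid × R4/(R3+R4) = 1.490 × 10.0/14.70 = 1.01 V.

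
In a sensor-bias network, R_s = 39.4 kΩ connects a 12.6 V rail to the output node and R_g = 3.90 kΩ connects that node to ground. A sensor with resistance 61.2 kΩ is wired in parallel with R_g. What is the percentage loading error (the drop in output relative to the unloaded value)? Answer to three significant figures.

5.48 %

The divider's output (Thévenin) resistance is R_s‖R_g = 3.549 kΩ.
Fractional drop under load = R_th/(R_th + R_L) = 3.549 / (3.549 + 61.2) = 0.05481.
So the output falls by 5.48 %.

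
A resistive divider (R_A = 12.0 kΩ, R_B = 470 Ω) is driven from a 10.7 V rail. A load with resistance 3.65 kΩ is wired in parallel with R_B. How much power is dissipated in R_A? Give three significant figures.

Total resistance from the source is R_A + (R_B‖R_L) = 12420 Ω, so I = 10.7/12420 Ω = 0.8618 mA.
P = I²·R_A = (0.8618 mA)² × 12.0 kΩ = 8.91 mW.

P ≈ 8.91 mW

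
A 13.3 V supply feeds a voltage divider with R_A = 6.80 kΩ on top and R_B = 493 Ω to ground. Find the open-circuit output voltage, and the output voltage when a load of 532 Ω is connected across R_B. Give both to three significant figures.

Open-circuit: V = 13.3 × 493/(6800 + 493) = 0.899 V.
With the load, R_B becomes R_B‖R_L = 255.9 Ω, so V = 13.3 × 255.9/7056 = 0.482 V.

Unloaded: 0.899 V; loaded: 0.482 V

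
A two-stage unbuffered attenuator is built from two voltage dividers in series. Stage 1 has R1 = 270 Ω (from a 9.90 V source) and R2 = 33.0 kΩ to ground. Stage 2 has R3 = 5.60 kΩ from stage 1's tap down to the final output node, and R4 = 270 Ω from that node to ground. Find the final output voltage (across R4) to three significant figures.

Stage 2 presents R3+R4 = 5870 Ω as a load on stage 1's tap.
Stage 1's lower leg becomes R2‖(R3+R4) = 4984 Ω, so V_mid = 9.90 × 4984/5254 = 9.391 V.
Stage 2 is itself unloaded: V_out = V_mid × R4/(R3+R4) = 9.391 × 270/5870 = 0.432 V.

V_out ≈ 0.432 V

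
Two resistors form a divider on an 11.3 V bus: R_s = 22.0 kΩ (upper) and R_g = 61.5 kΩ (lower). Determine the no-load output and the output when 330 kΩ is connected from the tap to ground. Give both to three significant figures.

Unloaded: 8.32 V; loaded: 7.93 V

Open-circuit: V = 11.3 × 61.5/(22.0 + 61.5) = 8.32 V.
With the load, R_g becomes R_g‖R_L = 51.84 kΩ, so V = 11.3 × 51.84/73.84 = 7.93 V.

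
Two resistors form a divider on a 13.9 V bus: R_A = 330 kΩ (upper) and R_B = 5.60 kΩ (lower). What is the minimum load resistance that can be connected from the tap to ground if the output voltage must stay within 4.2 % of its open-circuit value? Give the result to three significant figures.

Output resistance R_th = R_A‖R_B = (330 × 5.60)/335.6 = 5.507 kΩ.
The fractional drop is R_th/(R_th + R_L); requiring this ≤ 0.0420 gives R_L ≥ R_th(1/0.0420 − 1) = 5.507 × 22.81 = 126 kΩ.

R_L(min) ≈ 126 kΩ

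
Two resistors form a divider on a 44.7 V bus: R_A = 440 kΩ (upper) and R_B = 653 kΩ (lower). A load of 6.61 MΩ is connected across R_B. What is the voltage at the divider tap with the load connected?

V_out ≈ 25.7 V

The load sits in parallel with R_B: R_B‖R_L = (653 × 6610) / (653 + 6610) = 594.3 kΩ.
V_out = 44.7 × 594.3 / (440 + 594.3) = 44.7 × 594.3/1034 = 25.7 V.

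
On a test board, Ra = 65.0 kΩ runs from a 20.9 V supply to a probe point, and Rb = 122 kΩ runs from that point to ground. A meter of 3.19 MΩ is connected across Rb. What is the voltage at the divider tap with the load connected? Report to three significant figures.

V_out ≈ 13.5 V

The load sits in parallel with Rb: Rb‖R_L = (122 × 3190) / (122 + 3190) = 117.5 kΩ.
V_out = 20.9 × 117.5 / (65.0 + 117.5) = 20.9 × 117.5/182.5 = 13.5 V.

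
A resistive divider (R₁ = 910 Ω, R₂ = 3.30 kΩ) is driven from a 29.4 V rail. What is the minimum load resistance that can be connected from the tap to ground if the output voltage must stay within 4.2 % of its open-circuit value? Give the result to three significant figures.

R_L(min) ≈ 16.3 kΩ

Output resistance R_th = R₁‖R₂ = (910 × 3300)/4210 = 713.3 Ω.
The fractional drop is R_th/(R_th + R_L); requiring this ≤ 0.0420 gives R_L ≥ R_th(1/0.0420 − 1) = 713.3 × 22.81 = 16.3 kΩ.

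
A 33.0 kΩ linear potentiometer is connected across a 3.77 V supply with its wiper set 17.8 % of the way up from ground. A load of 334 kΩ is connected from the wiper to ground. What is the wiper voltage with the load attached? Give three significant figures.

V ≈ 0.661 V

The wiper splits the pot into (1−α)R = 27.13 kΩ above and αR = 5.874 kΩ below.
Lower section ‖ load = 5.772 kΩ.
V_wiper = 3.77 × 5.772/(27.13 + 5.772) = 0.661 V.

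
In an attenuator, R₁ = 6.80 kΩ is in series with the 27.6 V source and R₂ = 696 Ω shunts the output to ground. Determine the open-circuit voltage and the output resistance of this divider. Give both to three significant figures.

V_th is the open-circuit tap voltage: 27.6 × 696/(6800 + 696) = 2.56 V.
With the supply zeroed, R₁ and R₂ appear in parallel from the tap: R_th = R₁‖R₂ = (6800 × 696)/7496 = 631 Ω.

V_th = 2.56 V, R_th = 631 Ω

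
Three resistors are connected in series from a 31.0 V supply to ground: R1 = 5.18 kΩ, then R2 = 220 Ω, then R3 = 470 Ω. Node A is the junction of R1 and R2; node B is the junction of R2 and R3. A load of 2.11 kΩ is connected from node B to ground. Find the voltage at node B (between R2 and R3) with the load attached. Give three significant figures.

V ≈ 2.06 V

At node B, R3 is in parallel with the load: R3‖R_L = 384.4 Ω.
Below node A the resistance is R2 + (R3‖R_L) = 604.4 Ω, so V_A = 31.0 × 604.4/5784 = 3.239 V.
Then V_B = V_A × (R3‖R_L)/(R2 + R3‖R_L) = 3.239 × 384.4/604.4 = 2.06 V.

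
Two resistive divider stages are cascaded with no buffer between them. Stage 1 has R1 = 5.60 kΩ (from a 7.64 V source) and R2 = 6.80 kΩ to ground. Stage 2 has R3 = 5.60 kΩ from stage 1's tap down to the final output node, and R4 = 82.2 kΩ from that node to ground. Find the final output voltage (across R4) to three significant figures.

Stage 2 presents R3+R4 = 87.80 kΩ as a load on stage 1's tap.
Stage 1's lower leg becomes R2‖(R3+R4) = 6.311 kΩ, so V_mid = 7.64 × 6.311/11.91 = 4.048 V.
Stage 2 is itself unloaded: V_out = V_mid × R4/(R3+R4) = 4.048 × 82.2/87.80 = 3.79 V.

V_out ≈ 3.79 V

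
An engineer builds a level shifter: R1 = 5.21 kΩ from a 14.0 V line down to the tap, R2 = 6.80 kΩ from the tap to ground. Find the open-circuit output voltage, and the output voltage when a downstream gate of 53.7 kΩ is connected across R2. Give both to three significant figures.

Unloaded: 7.93 V; loaded: 7.51 V

Open-circuit: V = 14.0 × 6.80/(5.21 + 6.80) = 7.93 V.
With the load, R2 becomes R2‖R_L = 6.036 kΩ, so V = 14.0 × 6.036/11.25 = 7.51 V.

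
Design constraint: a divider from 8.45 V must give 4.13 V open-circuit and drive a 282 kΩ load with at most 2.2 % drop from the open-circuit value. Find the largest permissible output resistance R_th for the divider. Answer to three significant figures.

R_th ≤ 6.34 kΩ

Loading drop = R_th/(R_th + R_L) ≤ 0.0220, so R_th ≤ R_L · ε/(1−ε) = 282 kΩ × 0.0220/0.9780 = 6.34 kΩ.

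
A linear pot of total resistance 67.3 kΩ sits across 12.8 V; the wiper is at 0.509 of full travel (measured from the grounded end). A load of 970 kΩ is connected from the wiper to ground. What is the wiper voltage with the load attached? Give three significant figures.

V ≈ 6.40 V

The wiper splits the pot into (1−α)R = 33.04 kΩ above and αR = 34.26 kΩ below.
Lower section ‖ load = 33.09 kΩ.
V_wiper = 12.8 × 33.09/(33.04 + 33.09) = 6.40 V.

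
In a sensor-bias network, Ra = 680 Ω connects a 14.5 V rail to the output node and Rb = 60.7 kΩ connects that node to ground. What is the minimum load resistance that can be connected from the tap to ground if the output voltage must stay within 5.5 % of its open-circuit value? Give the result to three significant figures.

R_L(min) ≈ 11.6 kΩ

Output resistance R_th = Ra‖Rb = (680 × 60700)/61380 = 672.5 Ω.
The fractional drop is R_th/(R_th + R_L); requiring this ≤ 0.0550 gives R_L ≥ R_th(1/0.0550 − 1) = 672.5 × 17.18 = 11.6 kΩ.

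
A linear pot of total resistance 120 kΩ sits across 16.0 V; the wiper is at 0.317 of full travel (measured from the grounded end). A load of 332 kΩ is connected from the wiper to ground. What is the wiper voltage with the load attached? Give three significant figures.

The wiper splits the pot into (1−α)R = 81.96 kΩ above and αR = 38.04 kΩ below.
Lower section ‖ load = 34.13 kΩ.
V_wiper = 16.0 × 34.13/(81.96 + 34.13) = 4.70 V.

V ≈ 4.70 V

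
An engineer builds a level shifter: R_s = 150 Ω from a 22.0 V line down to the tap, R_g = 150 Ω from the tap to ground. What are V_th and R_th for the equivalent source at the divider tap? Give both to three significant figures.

V_th is the open-circuit tap voltage: 22.0 × 150/(150 + 150) = 11.0 V.
With the supply zeroed, R_s and R_g appear in parallel from the tap: R_th = R_s‖R_g = (150 × 150)/300.0 = 75.0 Ω.

V_th = 11.0 V, R_th = 75.0 Ω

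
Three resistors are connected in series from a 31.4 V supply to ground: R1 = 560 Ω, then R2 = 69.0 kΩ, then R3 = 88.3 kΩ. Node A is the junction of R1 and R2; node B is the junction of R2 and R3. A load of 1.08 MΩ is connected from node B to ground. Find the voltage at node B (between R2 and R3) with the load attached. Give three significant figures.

At node B, R3 is in parallel with the load: R3‖R_L = 81630 Ω.
Below node A the resistance is R2 + (R3‖R_L) = 150600 Ω, so V_A = 31.4 × 150600/151200 = 31.28 V.
Then V_B = V_A × (R3‖R_L)/(R2 + R3‖R_L) = 31.28 × 81630/150600 = 17.0 V.

V ≈ 17.0 V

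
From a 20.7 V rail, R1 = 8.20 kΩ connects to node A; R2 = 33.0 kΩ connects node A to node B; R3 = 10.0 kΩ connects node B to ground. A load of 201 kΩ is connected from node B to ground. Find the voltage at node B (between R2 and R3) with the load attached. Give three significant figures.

At node B, R3 is in parallel with the load: R3‖R_L = 9.526 kΩ.
Below node A the resistance is R2 + (R3‖R_L) = 42.53 kΩ, so V_A = 20.7 × 42.53/50.73 = 17.35 V.
Then V_B = V_A × (R3‖R_L)/(R2 + R3‖R_L) = 17.35 × 9.526/42.53 = 3.89 V.

V ≈ 3.89 V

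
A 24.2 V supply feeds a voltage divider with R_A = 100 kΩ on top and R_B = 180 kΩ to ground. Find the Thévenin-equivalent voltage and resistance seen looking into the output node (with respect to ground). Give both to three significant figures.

V_th = 15.6 V, R_th = 64.3 kΩ

V_th is the open-circuit tap voltage: 24.2 × 180/(100 + 180) = 15.6 V.
With the supply zeroed, R_A and R_B appear in parallel from the tap: R_th = R_A‖R_B = (100 × 180)/280.0 = 64.3 kΩ.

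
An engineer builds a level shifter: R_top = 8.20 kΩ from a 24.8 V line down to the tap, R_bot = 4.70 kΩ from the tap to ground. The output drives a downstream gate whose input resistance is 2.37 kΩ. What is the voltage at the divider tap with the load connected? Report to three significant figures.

The load sits in parallel with R_bot: R_bot‖R_L = (4.70 × 2.37) / (4.70 + 2.37) = 1.576 kΩ.
V_out = 24.8 × 1.576 / (8.20 + 1.576) = 24.8 × 1.576/9.776 = 4.00 V.

V_out ≈ 4.00 V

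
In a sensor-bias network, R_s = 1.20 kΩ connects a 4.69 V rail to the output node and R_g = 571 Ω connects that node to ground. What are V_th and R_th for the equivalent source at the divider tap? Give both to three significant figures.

V_th is the open-circuit tap voltage: 4.69 × 571/(1200 + 571) = 1.51 V.
With the supply zeroed, R_s and R_g appear in parallel from the tap: R_th = R_s‖R_g = (1200 × 571)/1771 = 387 Ω.

V_th = 1.51 V, R_th = 387 Ω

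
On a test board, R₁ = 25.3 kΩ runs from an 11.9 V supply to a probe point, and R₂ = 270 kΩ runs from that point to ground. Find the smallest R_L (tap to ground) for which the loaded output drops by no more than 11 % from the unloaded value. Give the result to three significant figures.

Output resistance R_th = R₁‖R₂ = (25.3 × 270)/295.3 = 23.13 kΩ.
The fractional drop is R_th/(R_th + R_L); requiring this ≤ 0.110 gives R_L ≥ R_th(1/0.110 − 1) = 23.13 × 8.091 = 187 kΩ.

R_L(min) ≈ 187 kΩ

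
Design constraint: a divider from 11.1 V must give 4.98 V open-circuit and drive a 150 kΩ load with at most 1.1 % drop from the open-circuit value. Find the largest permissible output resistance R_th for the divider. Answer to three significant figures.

Loading drop = R_th/(R_th + R_L) ≤ 0.0110, so R_th ≤ R_L · ε/(1−ε) = 150 kΩ × 0.0110/0.9890 = 1.67 kΩ.

R_th ≤ 1.67 kΩ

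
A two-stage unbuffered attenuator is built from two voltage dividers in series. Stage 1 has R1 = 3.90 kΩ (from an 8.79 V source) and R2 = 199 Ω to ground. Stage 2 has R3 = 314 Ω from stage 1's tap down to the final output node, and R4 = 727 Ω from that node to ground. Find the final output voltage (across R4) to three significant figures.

Stage 2 presents R3+R4 = 1041 Ω as a load on stage 1's tap.
Stage 1's lower leg becomes R2‖(R3+R4) = 167.1 Ω, so V_mid = 8.79 × 167.1/4067 = 0.3611 V.
Stage 2 is itself unloaded: V_out = V_mid × R4/(R3+R4) = 0.3611 × 727/1041 = 0.252 V.

V_out ≈ 0.252 V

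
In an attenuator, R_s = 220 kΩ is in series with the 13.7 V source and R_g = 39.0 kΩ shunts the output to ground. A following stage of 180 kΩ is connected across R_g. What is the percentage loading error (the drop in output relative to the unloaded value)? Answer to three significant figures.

Unloaded V = 13.7 × 39.0/259.0 = 2.063 V.
Loaded: R_g‖R_L = 32.05 kΩ, giving V = 13.7 × 32.05/252.1 = 1.742 V.
Drop = (2.063 − 1.742) / 2.063 = 15.5 %.

15.5 %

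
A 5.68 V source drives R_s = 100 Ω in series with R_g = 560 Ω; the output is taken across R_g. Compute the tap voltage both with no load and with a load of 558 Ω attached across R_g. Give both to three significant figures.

Open-circuit: V = 5.68 × 560/(100 + 560) = 4.82 V.
With the load, R_g becomes R_g‖R_L = 279.5 Ω, so V = 5.68 × 279.5/379.5 = 4.18 V.

Unloaded: 4.82 V; loaded: 4.18 V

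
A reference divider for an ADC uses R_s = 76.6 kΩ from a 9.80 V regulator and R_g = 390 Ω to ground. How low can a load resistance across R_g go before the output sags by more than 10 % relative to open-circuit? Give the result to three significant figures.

R_L(min) ≈ 3.49 kΩ

Output resistance R_th = R_s‖R_g = (76600 × 390)/76990 = 388.0 Ω.
The fractional drop is R_th/(R_th + R_L); requiring this ≤ 0.100 gives R_L ≥ R_th(1/0.100 − 1) = 388.0 × 9.000 = 3.49 kΩ.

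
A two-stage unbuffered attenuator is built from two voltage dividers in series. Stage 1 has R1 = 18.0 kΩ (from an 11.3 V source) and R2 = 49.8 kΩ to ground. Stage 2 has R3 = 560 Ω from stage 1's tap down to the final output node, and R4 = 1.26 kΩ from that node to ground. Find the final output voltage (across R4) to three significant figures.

Stage 2 presents R3+R4 = 1820 Ω as a load on stage 1's tap.
Stage 1's lower leg becomes R2‖(R3+R4) = 1756 Ω, so V_mid = 11.3 × 1756/19760 = 1.004 V.
Stage 2 is itself unloaded: V_out = V_mid × R4/(R3+R4) = 1.004 × 1260/1820 = 0.695 V.

V_out ≈ 0.695 V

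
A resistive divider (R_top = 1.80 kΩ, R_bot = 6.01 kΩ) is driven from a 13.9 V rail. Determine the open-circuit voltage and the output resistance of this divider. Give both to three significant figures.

V_th is the open-circuit tap voltage: 13.9 × 6.01/(1.80 + 6.01) = 10.7 V.
With the supply zeroed, R_top and R_bot appear in parallel from the tap: R_th = R_top‖R_bot = (1.80 × 6.01)/7.810 = 1.39 kΩ.

V_th = 10.7 V, R_th = 1.39 kΩ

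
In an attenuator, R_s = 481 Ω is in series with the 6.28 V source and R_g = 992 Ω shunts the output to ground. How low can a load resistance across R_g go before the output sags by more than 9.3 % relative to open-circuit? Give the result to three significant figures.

Output resistance R_th = R_s‖R_g = (481 × 992)/1473 = 323.9 Ω.
The fractional drop is R_th/(R_th + R_L); requiring this ≤ 0.0930 gives R_L ≥ R_th(1/0.0930 − 1) = 323.9 × 9.753 = 3.16 kΩ.

R_L(min) ≈ 3.16 kΩ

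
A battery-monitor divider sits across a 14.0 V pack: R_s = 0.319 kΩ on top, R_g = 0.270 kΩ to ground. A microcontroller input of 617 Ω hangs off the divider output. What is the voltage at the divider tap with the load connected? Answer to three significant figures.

The load sits in parallel with R_g: R_g‖R_L = (270 × 617) / (270 + 617) = 187.8 Ω.
V_out = 14.0 × 187.8 / (319 + 187.8) = 14.0 × 187.8/506.8 = 5.19 V.

V_out ≈ 5.19 V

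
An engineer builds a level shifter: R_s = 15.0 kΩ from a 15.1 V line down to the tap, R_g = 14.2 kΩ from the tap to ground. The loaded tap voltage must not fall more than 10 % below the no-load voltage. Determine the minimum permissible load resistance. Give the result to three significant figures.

R_L(min) ≈ 65.7 kΩ

Output resistance R_th = R_s‖R_g = (15.0 × 14.2)/29.20 = 7.295 kΩ.
The fractional drop is R_th/(R_th + R_L); requiring this ≤ 0.100 gives R_L ≥ R_th(1/0.100 − 1) = 7.295 × 9.000 = 65.7 kΩ.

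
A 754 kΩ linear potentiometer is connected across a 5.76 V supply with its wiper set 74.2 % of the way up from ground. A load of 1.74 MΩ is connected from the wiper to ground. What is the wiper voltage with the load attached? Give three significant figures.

The wiper splits the pot into (1−α)R = 194.5 kΩ above and αR = 559.5 kΩ below.
Lower section ‖ load = 423.3 kΩ.
V_wiper = 5.76 × 423.3/(194.5 + 423.3) = 3.95 V.

V ≈ 3.95 V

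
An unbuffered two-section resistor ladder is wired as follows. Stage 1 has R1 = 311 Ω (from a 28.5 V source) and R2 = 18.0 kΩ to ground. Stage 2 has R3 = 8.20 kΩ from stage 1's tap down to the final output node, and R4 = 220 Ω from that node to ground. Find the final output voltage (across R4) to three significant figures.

V_out ≈ 0.706 V

Stage 2 presents R3+R4 = 8420 Ω as a load on stage 1's tap.
Stage 1's lower leg becomes R2‖(R3+R4) = 5737 Ω, so V_mid = 28.5 × 5737/6048 = 27.03 V.
Stage 2 is itself unloaded: V_out = V_mid × R4/(R3+R4) = 27.03 × 220/8420 = 0.706 V.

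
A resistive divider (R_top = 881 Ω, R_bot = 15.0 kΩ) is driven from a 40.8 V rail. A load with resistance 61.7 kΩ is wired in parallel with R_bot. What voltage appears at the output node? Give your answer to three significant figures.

The load sits in parallel with R_bot: R_bot‖R_L = (15000 × 61700) / (15000 + 61700) = 12070 Ω.
V_out = 40.8 × 12070 / (881 + 12070) = 40.8 × 12070/12950 = 38.0 V.

V_out ≈ 38.0 V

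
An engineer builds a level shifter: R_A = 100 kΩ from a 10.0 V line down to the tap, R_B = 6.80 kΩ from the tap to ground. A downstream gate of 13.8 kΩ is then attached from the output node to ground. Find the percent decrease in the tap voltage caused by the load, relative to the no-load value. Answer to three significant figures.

The divider's output (Thévenin) resistance is R_A‖R_B = 6.367 kΩ.
Fractional drop under load = R_th/(R_th + R_L) = 6.367 / (6.367 + 13.8) = 0.3157.
So the output falls by 31.6 %.

31.6 %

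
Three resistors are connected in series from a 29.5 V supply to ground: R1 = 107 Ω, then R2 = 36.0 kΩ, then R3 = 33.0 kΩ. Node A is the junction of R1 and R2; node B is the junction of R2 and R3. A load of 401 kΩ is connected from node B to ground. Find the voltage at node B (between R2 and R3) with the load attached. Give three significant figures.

V ≈ 13.5 V

At node B, R3 is in parallel with the load: R3‖R_L = 30490 Ω.
Below node A the resistance is R2 + (R3‖R_L) = 66490 Ω, so V_A = 29.5 × 66490/66600 = 29.45 V.
Then V_B = V_A × (R3‖R_L)/(R2 + R3‖R_L) = 29.45 × 30490/66490 = 13.5 V.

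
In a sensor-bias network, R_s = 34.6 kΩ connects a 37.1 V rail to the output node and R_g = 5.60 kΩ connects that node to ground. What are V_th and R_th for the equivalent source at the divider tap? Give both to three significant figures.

V_th = 5.17 V, R_th = 4.82 kΩ

V_th is the open-circuit tap voltage: 37.1 × 5.60/(34.6 + 5.60) = 5.17 V.
With the supply zeroed, R_s and R_g appear in parallel from the tap: R_th = R_s‖R_g = (34.6 × 5.60)/40.20 = 4.82 kΩ.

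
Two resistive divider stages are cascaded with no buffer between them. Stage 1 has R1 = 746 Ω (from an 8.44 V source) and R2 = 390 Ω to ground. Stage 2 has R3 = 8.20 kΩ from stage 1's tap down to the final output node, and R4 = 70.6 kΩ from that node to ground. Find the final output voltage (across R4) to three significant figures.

V_out ≈ 2.59 V

Stage 2 presents R3+R4 = 78800 Ω as a load on stage 1's tap.
Stage 1's lower leg becomes R2‖(R3+R4) = 388.1 Ω, so V_mid = 8.44 × 388.1/1134 = 2.888 V.
Stage 2 is itself unloaded: V_out = V_mid × R4/(R3+R4) = 2.888 × 70600/78800 = 2.59 V.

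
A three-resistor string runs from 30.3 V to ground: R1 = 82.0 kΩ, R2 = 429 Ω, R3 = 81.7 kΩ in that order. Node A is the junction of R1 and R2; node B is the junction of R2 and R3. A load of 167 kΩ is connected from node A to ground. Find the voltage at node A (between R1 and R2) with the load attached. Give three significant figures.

Below node A the series string R2+R3 = 82130 Ω sits in parallel with the 167000 Ω load: 55050 Ω.
V_A = 30.3 × 55050/(82000 + 55050) = 12.2 V.

V ≈ 12.2 V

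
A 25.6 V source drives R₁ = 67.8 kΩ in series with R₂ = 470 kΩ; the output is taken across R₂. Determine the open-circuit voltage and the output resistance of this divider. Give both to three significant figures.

V_th is the open-circuit tap voltage: 25.6 × 470/(67.8 + 470) = 22.4 V.
With the supply zeroed, R₁ and R₂ appear in parallel from the tap: R_th = R₁‖R₂ = (67.8 × 470)/537.8 = 59.3 kΩ.

V_th = 22.4 V, R_th = 59.3 kΩ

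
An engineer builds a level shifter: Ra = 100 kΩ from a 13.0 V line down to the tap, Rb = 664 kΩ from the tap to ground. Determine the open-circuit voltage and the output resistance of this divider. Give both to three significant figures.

V_th is the open-circuit tap voltage: 13.0 × 664/(100 + 664) = 11.3 V.
With the supply zeroed, Ra and Rb appear in parallel from the tap: R_th = Ra‖Rb = (100 × 664)/764.0 = 86.9 kΩ.

V_th = 11.3 V, R_th = 86.9 kΩ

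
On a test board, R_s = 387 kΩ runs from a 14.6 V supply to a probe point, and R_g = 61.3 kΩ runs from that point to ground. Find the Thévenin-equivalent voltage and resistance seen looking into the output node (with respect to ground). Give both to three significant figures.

V_th = 2.00 V, R_th = 52.9 kΩ

V_th is the open-circuit tap voltage: 14.6 × 61.3/(387 + 61.3) = 2.00 V.
With the supply zeroed, R_s and R_g appear in parallel from the tap: R_th = R_s‖R_g = (387 × 61.3)/448.3 = 52.9 kΩ.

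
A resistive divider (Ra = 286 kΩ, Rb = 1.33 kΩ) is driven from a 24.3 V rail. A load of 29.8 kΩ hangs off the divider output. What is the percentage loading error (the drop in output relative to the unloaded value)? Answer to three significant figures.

4.25 %

The divider's output (Thévenin) resistance is Ra‖Rb = 1.324 kΩ.
Fractional drop under load = R_th/(R_th + R_L) = 1.324 / (1.324 + 29.8) = 0.04253.
So the output falls by 4.25 %.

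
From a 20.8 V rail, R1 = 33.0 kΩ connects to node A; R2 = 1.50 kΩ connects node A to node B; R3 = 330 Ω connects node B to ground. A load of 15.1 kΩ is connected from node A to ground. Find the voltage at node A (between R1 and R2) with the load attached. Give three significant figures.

V ≈ 0.980 V

Below node A the series string R2+R3 = 1830 Ω sits in parallel with the 15100 Ω load: 1632 Ω.
V_A = 20.8 × 1632/(33000 + 1632) = 0.980 V.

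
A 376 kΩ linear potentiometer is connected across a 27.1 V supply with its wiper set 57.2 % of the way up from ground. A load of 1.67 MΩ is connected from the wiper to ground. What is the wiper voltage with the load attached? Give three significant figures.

The wiper splits the pot into (1−α)R = 160.9 kΩ above and αR = 215.1 kΩ below.
Lower section ‖ load = 190.5 kΩ.
V_wiper = 27.1 × 190.5/(160.9 + 190.5) = 14.7 V.

V ≈ 14.7 V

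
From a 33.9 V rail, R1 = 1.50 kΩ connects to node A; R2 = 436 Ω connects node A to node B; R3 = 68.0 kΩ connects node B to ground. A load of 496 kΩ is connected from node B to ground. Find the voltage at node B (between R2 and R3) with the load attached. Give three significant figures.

V ≈ 32.8 V

At node B, R3 is in parallel with the load: R3‖R_L = 59800 Ω.
Below node A the resistance is R2 + (R3‖R_L) = 60240 Ω, so V_A = 33.9 × 60240/61740 = 33.08 V.
Then V_B = V_A × (R3‖R_L)/(R2 + R3‖R_L) = 33.08 × 59800/60240 = 32.8 V.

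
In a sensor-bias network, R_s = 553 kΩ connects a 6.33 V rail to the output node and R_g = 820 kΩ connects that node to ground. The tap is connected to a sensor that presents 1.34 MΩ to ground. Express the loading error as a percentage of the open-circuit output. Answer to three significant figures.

Unloaded V = 6.33 × 820/1373 = 3.780 V.
Loaded: R_g‖R_L = 508.7 kΩ, giving V = 6.33 × 508.7/1062 = 3.033 V.
Drop = (3.780 − 3.033) / 3.780 = 19.8 %.

19.8 %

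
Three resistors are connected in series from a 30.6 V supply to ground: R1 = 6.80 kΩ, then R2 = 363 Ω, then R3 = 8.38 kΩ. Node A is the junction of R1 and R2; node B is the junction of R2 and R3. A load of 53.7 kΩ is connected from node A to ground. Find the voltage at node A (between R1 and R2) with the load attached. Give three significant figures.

Below node A the series string R2+R3 = 8743 Ω sits in parallel with the 53700 Ω load: 7519 Ω.
V_A = 30.6 × 7519/(6800 + 7519) = 16.1 V.

V ≈ 16.1 V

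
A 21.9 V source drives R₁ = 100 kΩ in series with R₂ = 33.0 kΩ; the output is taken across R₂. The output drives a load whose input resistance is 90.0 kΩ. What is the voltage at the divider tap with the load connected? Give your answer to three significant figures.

V_out ≈ 4.26 V

The load sits in parallel with R₂: R₂‖R_L = (33.0 × 90.0) / (33.0 + 90.0) = 24.15 kΩ.
V_out = 21.9 × 24.15 / (100 + 24.15) = 21.9 × 24.15/124.1 = 4.26 V.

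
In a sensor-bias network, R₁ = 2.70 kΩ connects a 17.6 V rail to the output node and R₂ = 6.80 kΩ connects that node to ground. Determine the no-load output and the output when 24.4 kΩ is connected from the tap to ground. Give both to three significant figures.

Open-circuit: V = 17.6 × 6.80/(2.70 + 6.80) = 12.6 V.
With the load, R₂ becomes R₂‖R_L = 5.318 kΩ, so V = 17.6 × 5.318/8.018 = 11.7 V.

Unloaded: 12.6 V; loaded: 11.7 V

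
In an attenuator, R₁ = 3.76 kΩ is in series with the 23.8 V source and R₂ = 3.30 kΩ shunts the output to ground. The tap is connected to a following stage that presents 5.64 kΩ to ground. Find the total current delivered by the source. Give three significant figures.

I ≈ 4.07 mA

R₂‖R_L = 2.082 kΩ, so the source sees R₁ + R₂‖R_L = 5.842 kΩ.
I = 23.8 V / 5.842 kΩ = 4.07 mA.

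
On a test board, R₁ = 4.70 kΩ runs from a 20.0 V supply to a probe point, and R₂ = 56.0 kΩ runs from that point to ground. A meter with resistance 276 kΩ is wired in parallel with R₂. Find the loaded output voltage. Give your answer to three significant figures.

V_out ≈ 18.2 V

The load sits in parallel with R₂: R₂‖R_L = (56.0 × 276) / (56.0 + 276) = 46.55 kΩ.
V_out = 20.0 × 46.55 / (4.70 + 46.55) = 20.0 × 46.55/51.25 = 18.2 V.
(Unloaded it would have been 18.5 V.)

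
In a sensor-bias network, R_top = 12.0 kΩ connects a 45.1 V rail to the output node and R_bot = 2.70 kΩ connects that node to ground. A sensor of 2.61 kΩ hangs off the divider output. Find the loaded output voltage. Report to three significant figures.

V_out ≈ 4.49 V

The load sits in parallel with R_bot: R_bot‖R_L = (2.70 × 2.61) / (2.70 + 2.61) = 1.327 kΩ.
V_out = 45.1 × 1.327 / (12.0 + 1.327) = 45.1 × 1.327/13.33 = 4.49 V.
(Unloaded it would have been 8.28 V.)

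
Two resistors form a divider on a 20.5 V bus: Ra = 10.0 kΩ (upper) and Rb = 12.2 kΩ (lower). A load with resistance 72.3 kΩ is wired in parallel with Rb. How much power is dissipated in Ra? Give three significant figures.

P ≈ 10.1 mW

Total resistance from the source is Ra + (Rb‖R_L) = 20.44 kΩ, so I = 20.5/20.44 kΩ = 1.003 mA.
P = I²·Ra = (1.003 mA)² × 10.0 kΩ = 10.1 mW.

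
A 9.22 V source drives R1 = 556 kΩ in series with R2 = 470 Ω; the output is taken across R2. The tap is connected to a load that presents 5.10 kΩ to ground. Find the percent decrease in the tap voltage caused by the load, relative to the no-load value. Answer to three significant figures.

8.43 %

Unloaded V = 9.22 × 470/556500 = 0.0077873 V.
Loaded: R2‖R_L = 430.3 Ω, giving V = 9.22 × 430.3/556400 = 0.0071307 V.
Drop = (0.0077873 − 0.0071307) / 0.0077873 = 8.43 %.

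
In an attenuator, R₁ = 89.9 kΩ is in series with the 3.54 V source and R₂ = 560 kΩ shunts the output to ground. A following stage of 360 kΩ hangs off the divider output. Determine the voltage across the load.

V_out ≈ 2.51 V

The load sits in parallel with R₂: R₂‖R_L = (560 × 360) / (560 + 360) = 219.1 kΩ.
V_out = 3.54 × 219.1 / (89.9 + 219.1) = 3.54 × 219.1/309.0 = 2.51 V.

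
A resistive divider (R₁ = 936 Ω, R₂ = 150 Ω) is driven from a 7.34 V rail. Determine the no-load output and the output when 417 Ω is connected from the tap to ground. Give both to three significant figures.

Unloaded: 1.01 V; loaded: 0.774 V

Open-circuit: V = 7.34 × 150/(936 + 150) = 1.01 V.
With the load, R₂ becomes R₂‖R_L = 110.3 Ω, so V = 7.34 × 110.3/1046 = 0.774 V.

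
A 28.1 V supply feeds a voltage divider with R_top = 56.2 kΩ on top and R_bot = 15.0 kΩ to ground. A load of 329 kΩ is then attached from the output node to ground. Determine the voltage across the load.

V_out ≈ 5.71 V

The load sits in parallel with R_bot: R_bot‖R_L = (15.0 × 329) / (15.0 + 329) = 14.35 kΩ.
V_out = 28.1 × 14.35 / (56.2 + 14.35) = 28.1 × 14.35/70.55 = 5.71 V.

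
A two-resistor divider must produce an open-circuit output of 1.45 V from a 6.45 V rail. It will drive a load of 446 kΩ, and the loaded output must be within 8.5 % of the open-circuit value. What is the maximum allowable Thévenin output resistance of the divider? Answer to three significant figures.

Loading drop = R_th/(R_th + R_L) ≤ 0.0850, so R_th ≤ R_L · ε/(1−ε) = 446 kΩ × 0.0850/0.9150 = 41.4 kΩ.
(Any R1, R2 with R2/(R1+R2) = 0.225 and R1‖R2 ≤ 41.4 kΩ will meet the spec.)

R_th ≤ 41.4 kΩ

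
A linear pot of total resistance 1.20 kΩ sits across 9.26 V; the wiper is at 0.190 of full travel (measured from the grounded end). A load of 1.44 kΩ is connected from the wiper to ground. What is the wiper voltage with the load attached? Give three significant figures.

V ≈ 1.56 V

The wiper splits the pot into (1−α)R = 972.0 Ω above and αR = 228.0 Ω below.
Lower section ‖ load = 196.8 Ω.
V_wiper = 9.26 × 196.8/(972.0 + 196.8) = 1.56 V.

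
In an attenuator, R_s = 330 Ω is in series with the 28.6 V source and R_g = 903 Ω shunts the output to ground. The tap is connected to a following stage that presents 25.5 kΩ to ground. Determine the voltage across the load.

The load sits in parallel with R_g: R_g‖R_L = (903 × 25500) / (903 + 25500) = 872.1 Ω.
V_out = 28.6 × 872.1 / (330 + 872.1) = 28.6 × 872.1/1202 = 20.7 V.

V_out ≈ 20.7 V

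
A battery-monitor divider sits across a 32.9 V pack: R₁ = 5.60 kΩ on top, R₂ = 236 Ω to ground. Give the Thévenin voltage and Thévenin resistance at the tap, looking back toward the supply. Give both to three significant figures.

V_th = 1.33 V, R_th = 226 Ω

V_th is the open-circuit tap voltage: 32.9 × 236/(5600 + 236) = 1.33 V.
With the supply zeroed, R₁ and R₂ appear in parallel from the tap: R_th = R₁‖R₂ = (5600 × 236)/5836 = 226 Ω.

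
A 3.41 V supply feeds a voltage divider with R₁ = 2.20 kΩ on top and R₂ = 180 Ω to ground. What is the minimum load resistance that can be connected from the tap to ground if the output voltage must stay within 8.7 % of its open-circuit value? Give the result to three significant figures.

R_L(min) ≈ 1.75 kΩ

Output resistance R_th = R₁‖R₂ = (2200 × 180)/2380 = 166.4 Ω.
The fractional drop is R_th/(R_th + R_L); requiring this ≤ 0.0870 gives R_L ≥ R_th(1/0.0870 − 1) = 166.4 × 10.49 = 1.75 kΩ.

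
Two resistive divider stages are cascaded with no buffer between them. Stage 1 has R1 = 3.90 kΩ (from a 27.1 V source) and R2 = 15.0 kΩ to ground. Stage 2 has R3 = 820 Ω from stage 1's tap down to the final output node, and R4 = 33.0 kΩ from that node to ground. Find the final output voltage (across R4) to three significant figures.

V_out ≈ 19.2 V

Stage 2 presents R3+R4 = 33820 Ω as a load on stage 1's tap.
Stage 1's lower leg becomes R2‖(R3+R4) = 10390 Ω, so V_mid = 27.1 × 10390/14290 = 19.70 V.
Stage 2 is itself unloaded: V_out = V_mid × R4/(R3+R4) = 19.70 × 33000/33820 = 19.2 V.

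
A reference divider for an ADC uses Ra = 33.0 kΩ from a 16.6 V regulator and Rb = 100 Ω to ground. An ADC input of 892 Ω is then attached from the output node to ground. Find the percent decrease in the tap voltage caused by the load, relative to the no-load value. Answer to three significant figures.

The divider's output (Thévenin) resistance is Ra‖Rb = 99.70 Ω.
Fractional drop under load = R_th/(R_th + R_L) = 99.70 / (99.70 + 892) = 0.1005.
So the output falls by 10.1 %.

10.1 %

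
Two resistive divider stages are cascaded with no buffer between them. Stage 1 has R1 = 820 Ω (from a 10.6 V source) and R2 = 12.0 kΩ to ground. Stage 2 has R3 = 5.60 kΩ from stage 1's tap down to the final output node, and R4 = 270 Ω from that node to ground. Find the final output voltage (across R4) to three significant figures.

V_out ≈ 0.404 V

Stage 2 presents R3+R4 = 5870 Ω as a load on stage 1's tap.
Stage 1's lower leg becomes R2‖(R3+R4) = 3942 Ω, so V_mid = 10.6 × 3942/4762 = 8.775 V.
Stage 2 is itself unloaded: V_out = V_mid × R4/(R3+R4) = 8.775 × 270/5870 = 0.404 V.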